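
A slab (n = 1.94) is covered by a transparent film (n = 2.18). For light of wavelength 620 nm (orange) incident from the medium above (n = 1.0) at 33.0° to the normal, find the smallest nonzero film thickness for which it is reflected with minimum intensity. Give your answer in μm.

0.147 μm

Top surface (1.0 → 2.18): reflection off a higher-index medium gives a half-wave phase shift.
At the lower boundary (n = 2.18 to n = 1.94) the reflected ray undergoes no phase shift.
Exactly one π shift → a net half-wave offset.
So the condition for destructive reflection is 2 n t cos θ_r = m λ.
Snell's law: 1.0 sin 33.0° = 2.18 sin θ_r → sin θ_r = 0.250, cos θ_r = 0.968.
Minimum nonzero at m = 1: t = λ / (2 n cos θ_r) = 620 / (2 × 2.18 × 0.968) = 147 nm.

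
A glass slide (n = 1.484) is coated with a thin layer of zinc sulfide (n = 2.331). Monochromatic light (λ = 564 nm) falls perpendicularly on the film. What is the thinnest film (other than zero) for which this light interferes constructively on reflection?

60.5 nm

Top surface (1.0 → 2.331): reflection off a higher-index medium gives a half-wave phase shift.
At the lower boundary (n = 2.331 to n = 1.484) the reflected ray undergoes no phase shift.
Exactly one π shift → a net half-wave offset.
For maximum reflection here: 2 n t = (m + ½) λ.
Minimum at m = 0: t = λ / (4 n) = 564 / (4 × 2.331) = 60.5 nm.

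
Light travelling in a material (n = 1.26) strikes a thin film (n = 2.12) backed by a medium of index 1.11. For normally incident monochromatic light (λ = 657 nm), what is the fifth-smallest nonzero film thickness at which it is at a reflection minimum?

Ray reflecting at the top interface goes from n = 1.26 toward n = 2.12: a half-wave phase shift.
Bottom surface (2.12 → 1.11): reflection off a lower-index medium gives no phase shift.
The two reflections differ by half a wavelength.
With one net inversion, destructive interference in reflection requires 2 n t = m λ.
The fifth-smallest nonzero thickness corresponds to m = 5: t = m λ / (2 n) = 5.00 × 657 / (2 × 2.12) = 775 nm.

775 nm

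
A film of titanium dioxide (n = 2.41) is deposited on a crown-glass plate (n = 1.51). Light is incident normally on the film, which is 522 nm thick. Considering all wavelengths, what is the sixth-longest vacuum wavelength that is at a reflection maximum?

At the upper boundary (n = 1.0 to n = 2.41) the reflected ray undergoes a half-wave phase shift.
Ray reflecting at the bottom interface goes from n = 2.41 toward n = 1.51: no phase shift.
Exactly one π shift → a net half-wave offset.
With one net inversion, constructive interference in reflection requires 2 n t = (m + ½) λ.
λ = 2 n t / (m + ½). The sixth-longest wavelength is m = 5: λ = 2 × 2.41 × 522 / 5.50 = 457 nm.

457 nm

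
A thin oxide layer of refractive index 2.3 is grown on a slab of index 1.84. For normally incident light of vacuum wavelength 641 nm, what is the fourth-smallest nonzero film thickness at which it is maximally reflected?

Top surface (1.0 → 2.3): reflection off a higher-index medium gives a half-wave phase shift.
At the lower boundary (n = 2.3 to n = 1.84) the reflected ray undergoes no phase shift.
The two reflections differ by half a wavelength.
So the condition for constructive reflection is 2 n t = (m + ½) λ.
The fourth-smallest nonzero thickness corresponds to m = 3: t = (m + ½) λ / (2 n) = 3.50 × 641 / (2 × 2.3) = 488 nm.

488 nm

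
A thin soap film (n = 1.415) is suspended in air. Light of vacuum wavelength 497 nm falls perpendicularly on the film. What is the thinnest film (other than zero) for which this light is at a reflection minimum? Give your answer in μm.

0.176 μm

Ray reflecting at the top interface goes from n = 1.0 toward n = 1.415: a half-wave phase shift.
Bottom surface (1.415 → 1.0): reflection off a lower-index medium gives no phase shift.
The two reflections differ by half a wavelength.
With one net inversion, destructive interference in reflection requires 2 n t = m λ.
Minimum nonzero at m = 1: t = λ / (2 n) = 497 / (2 × 1.415) = 176 nm.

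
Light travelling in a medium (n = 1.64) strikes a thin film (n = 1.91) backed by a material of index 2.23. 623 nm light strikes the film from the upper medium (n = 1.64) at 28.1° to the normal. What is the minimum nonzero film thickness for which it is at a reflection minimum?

89.2 nm

Top surface (1.64 → 1.91): reflection off a higher-index medium gives a half-wave phase shift.
Ray reflecting at the bottom interface goes from n = 1.91 toward n = 2.23: a half-wave phase shift.
Zero or two π shifts → no net half-wave offset.
With no net inversion, destructive interference in reflection requires 2 n t cos θ_r = (m + ½) λ.
Snell's law: 1.64 sin 28.1° = 1.91 sin θ_r → sin θ_r = 0.404, cos θ_r = 0.915.
Minimum at m = 0: t = λ / (4 n cos θ_r) = 623 / (4 × 1.91 × 0.915) = 89.2 nm.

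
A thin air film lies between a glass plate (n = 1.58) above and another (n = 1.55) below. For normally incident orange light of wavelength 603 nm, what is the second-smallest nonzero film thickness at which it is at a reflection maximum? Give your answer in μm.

0.452 μm

At the upper boundary (n = 1.58 to n = 1.0) the reflected ray undergoes no phase shift.
Ray reflecting at the bottom interface goes from n = 1.0 toward n = 1.55: a half-wave phase shift.
The two reflections differ by half a wavelength.
With one net inversion, constructive interference in reflection requires 2 n t = (m + ½) λ.
The second-smallest nonzero thickness corresponds to m = 1: t = (m + ½) λ / (2 n) = 1.50 × 603 / (2 × 1.0) = 452 nm.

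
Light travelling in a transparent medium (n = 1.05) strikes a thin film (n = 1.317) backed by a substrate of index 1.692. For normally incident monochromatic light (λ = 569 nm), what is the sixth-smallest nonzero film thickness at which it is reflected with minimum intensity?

1188 nm

Ray reflecting at the top interface goes from n = 1.05 toward n = 1.317: a half-wave phase shift.
At the lower boundary (n = 1.317 to n = 1.692) the reflected ray undergoes a half-wave phase shift.
Zero or two π shifts → no net half-wave offset.
For dark reflection here: 2 n t = (m + ½) λ.
The sixth-smallest nonzero thickness corresponds to m = 5: t = (m + ½) λ / (2 n) = 5.50 × 569 / (2 × 1.317) = 1188 nm.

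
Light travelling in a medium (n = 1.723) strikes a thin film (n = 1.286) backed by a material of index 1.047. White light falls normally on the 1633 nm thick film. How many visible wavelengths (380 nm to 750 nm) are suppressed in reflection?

5

At the upper boundary (n = 1.723 to n = 1.286) the reflected ray undergoes no phase shift.
Ray reflecting at the bottom interface goes from n = 1.286 toward n = 1.047: no phase shift.
The two reflections carry the same phase change, so no net offset.
With no net inversion, destructive interference in reflection requires 2 n t = (m + ½) λ.
λ = 2 n t / (m + ½) = 4200 / (m + ½) nm.
m=5: 764 nm (IR); m=6: 646 nm (visible); m=7: 560 nm (visible); m=8: 494 nm (visible); m=9: 442 nm (visible); m=10: 400 nm (visible); m=11: 365 nm (UV).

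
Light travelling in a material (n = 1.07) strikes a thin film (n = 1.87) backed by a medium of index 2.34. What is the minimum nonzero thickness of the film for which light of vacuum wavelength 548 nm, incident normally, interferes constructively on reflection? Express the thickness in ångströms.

1465 Å

Top surface (1.07 → 1.87): reflection off a higher-index medium gives a half-wave phase shift.
Bottom surface (1.87 → 2.34): reflection off a higher-index medium gives a half-wave phase shift.
Net: no relative phase inversion (both shifts match).
For bright reflection here: 2 n t = m λ.
Minimum nonzero at m = 1: t = λ / (2 n) = 548 / (2 × 1.87) = 147 nm.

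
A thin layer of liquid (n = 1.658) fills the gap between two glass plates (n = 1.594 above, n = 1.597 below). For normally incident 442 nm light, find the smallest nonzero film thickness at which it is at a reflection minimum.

Top surface (1.594 → 1.658): reflection off a higher-index medium gives a half-wave phase shift.
Bottom surface (1.658 → 1.597): reflection off a lower-index medium gives no phase shift.
The two reflections differ by half a wavelength.
With one net inversion, destructive interference in reflection requires 2 n t = m λ.
Minimum nonzero at m = 1: t = λ / (2 n) = 442 / (2 × 1.658) = 133 nm.

133 nm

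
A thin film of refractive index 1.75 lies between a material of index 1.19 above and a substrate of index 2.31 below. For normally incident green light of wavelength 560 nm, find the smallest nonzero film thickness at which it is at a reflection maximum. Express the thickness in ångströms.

Top surface (1.19 → 1.75): reflection off a higher-index medium gives a half-wave phase shift.
Bottom surface (1.75 → 2.31): reflection off a higher-index medium gives a half-wave phase shift.
Zero or two π shifts → no net half-wave offset.
So the condition for constructive reflection is 2 n t = m λ.
Minimum nonzero at m = 1: t = λ / (2 n) = 560 / (2 × 1.75) = 160 nm.

1600 Å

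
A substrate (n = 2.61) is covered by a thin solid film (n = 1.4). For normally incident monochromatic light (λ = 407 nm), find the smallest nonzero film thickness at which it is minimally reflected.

72.7 nm

Top surface (1.0 → 1.4): reflection off a higher-index medium gives a half-wave phase shift.
At the lower boundary (n = 1.4 to n = 2.61) the reflected ray undergoes a half-wave phase shift.
Net: no relative phase inversion (both shifts match).
So the condition for destructive reflection is 2 n t = (m + ½) λ.
Minimum at m = 0: t = λ / (4 n) = 407 / (4 × 1.4) = 72.7 nm.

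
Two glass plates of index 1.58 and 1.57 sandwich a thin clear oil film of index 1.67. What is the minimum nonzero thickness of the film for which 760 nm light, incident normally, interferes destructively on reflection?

228 nm

Top surface (1.58 → 1.67): reflection off a higher-index medium gives a half-wave phase shift.
Ray reflecting at the bottom interface goes from n = 1.67 toward n = 1.57: no phase shift.
The two reflections differ by half a wavelength.
So the condition for destructive reflection is 2 n t = m λ.
Minimum nonzero at m = 1: t = λ / (2 n) = 760 / (2 × 1.67) = 228 nm.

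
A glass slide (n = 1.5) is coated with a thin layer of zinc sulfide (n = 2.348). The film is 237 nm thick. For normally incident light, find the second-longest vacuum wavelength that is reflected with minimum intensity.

Top surface (1.0 → 2.348): reflection off a higher-index medium gives a half-wave phase shift.
Ray reflecting at the bottom interface goes from n = 2.348 toward n = 1.5: no phase shift.
The two reflections differ by half a wavelength.
With one net inversion, destructive interference in reflection requires 2 n t = m λ.
λ = 2 n t / m. The second-longest wavelength is m = 2: λ = 2 × 2.348 × 237 / 2.00 = 556 nm.

556 nm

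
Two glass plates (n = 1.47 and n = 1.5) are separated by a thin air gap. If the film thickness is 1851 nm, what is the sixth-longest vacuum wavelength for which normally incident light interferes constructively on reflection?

Top surface (1.47 → 1.0): reflection off a lower-index medium gives no phase shift.
At the lower boundary (n = 1.0 to n = 1.5) the reflected ray undergoes a half-wave phase shift.
Net: one phase inversion between the two reflected rays.
With one net inversion, constructive interference in reflection requires 2 n t = (m + ½) λ.
λ = 2 n t / (m + ½). The sixth-longest wavelength is m = 5: λ = 2 × 1.0 × 1851 / 5.50 = 673 nm.

673 nm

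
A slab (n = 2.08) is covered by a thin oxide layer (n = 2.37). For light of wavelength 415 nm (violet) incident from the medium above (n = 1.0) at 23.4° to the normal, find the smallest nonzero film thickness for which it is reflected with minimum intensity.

Top surface (1.0 → 2.37): reflection off a higher-index medium gives a half-wave phase shift.
At the lower boundary (n = 2.37 to n = 2.08) the reflected ray undergoes no phase shift.
Net: one phase inversion between the two reflected rays.
So the condition for destructive reflection is 2 n t cos θ_r = m λ.
Snell's law: 1.0 sin 23.4° = 2.37 sin θ_r → sin θ_r = 0.168, cos θ_r = 0.986.
Minimum nonzero at m = 1: t = λ / (2 n cos θ_r) = 415 / (2 × 2.37 × 0.986) = 88.8 nm.

88.8 nm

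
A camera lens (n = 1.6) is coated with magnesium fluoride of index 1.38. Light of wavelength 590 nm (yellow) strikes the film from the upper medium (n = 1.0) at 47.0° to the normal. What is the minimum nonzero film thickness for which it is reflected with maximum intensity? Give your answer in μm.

0.252 μm

Ray reflecting at the top interface goes from n = 1.0 toward n = 1.38: a half-wave phase shift.
Bottom surface (1.38 → 1.6): reflection off a higher-index medium gives a half-wave phase shift.
The two reflections carry the same phase change, so no net offset.
So the condition for constructive reflection is 2 n t cos θ_r = m λ.
Snell's law: 1.0 sin 47.0° = 1.38 sin θ_r → sin θ_r = 0.530, cos θ_r = 0.848.
Minimum nonzero at m = 1: t = λ / (2 n cos θ_r) = 590 / (2 × 1.38 × 0.848) = 252 nm.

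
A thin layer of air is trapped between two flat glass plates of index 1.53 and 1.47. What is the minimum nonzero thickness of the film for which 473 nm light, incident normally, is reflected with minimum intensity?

At the upper boundary (n = 1.53 to n = 1.0) the reflected ray undergoes no phase shift.
At the lower boundary (n = 1.0 to n = 1.47) the reflected ray undergoes a half-wave phase shift.
The two reflections differ by half a wavelength.
For dark reflection here: 2 n t = m λ.
Minimum nonzero at m = 1: t = λ / (2 n) = 473 / (2 × 1.0) = 237 nm.

237 nm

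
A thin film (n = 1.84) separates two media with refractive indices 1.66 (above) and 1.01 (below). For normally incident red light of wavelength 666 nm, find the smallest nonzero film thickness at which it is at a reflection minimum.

At the upper boundary (n = 1.66 to n = 1.84) the reflected ray undergoes a half-wave phase shift.
Bottom surface (1.84 → 1.01): reflection off a lower-index medium gives no phase shift.
Exactly one π shift → a net half-wave offset.
For minimum reflection here: 2 n t = m λ.
Minimum nonzero at m = 1: t = λ / (2 n) = 666 / (2 × 1.84) = 181 nm.

181 nm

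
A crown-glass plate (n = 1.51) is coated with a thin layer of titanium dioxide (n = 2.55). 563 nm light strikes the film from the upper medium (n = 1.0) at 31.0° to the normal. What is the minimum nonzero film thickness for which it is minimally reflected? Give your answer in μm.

0.113 μm

At the upper boundary (n = 1.0 to n = 2.55) the reflected ray undergoes a half-wave phase shift.
Bottom surface (2.55 → 1.51): reflection off a lower-index medium gives no phase shift.
The two reflections differ by half a wavelength.
For minimum reflection here: 2 n t cos θ_r = m λ.
Snell's law: 1.0 sin 31.0° = 2.55 sin θ_r → sin θ_r = 0.202, cos θ_r = 0.979.
Minimum nonzero at m = 1: t = λ / (2 n cos θ_r) = 563 / (2 × 2.55 × 0.979) = 113 nm.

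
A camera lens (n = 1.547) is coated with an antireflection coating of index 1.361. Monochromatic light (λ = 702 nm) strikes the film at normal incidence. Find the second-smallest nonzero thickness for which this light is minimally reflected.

387 nm

At the upper boundary (n = 1.0 to n = 1.361) the reflected ray undergoes a half-wave phase shift.
Ray reflecting at the bottom interface goes from n = 1.361 toward n = 1.547: a half-wave phase shift.
Zero or two π shifts → no net half-wave offset.
So the condition for destructive reflection is 2 n t = (m + ½) λ.
The second-smallest nonzero thickness corresponds to m = 1: t = (m + ½) λ / (2 n) = 1.50 × 702 / (2 × 1.361) = 387 nm.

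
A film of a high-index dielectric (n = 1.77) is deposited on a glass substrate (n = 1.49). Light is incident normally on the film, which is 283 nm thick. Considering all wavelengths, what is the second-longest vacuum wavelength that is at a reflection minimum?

501 nm

Top surface (1.0 → 1.77): reflection off a higher-index medium gives a half-wave phase shift.
At the lower boundary (n = 1.77 to n = 1.49) the reflected ray undergoes no phase shift.
Net: one phase inversion between the two reflected rays.
With one net inversion, destructive interference in reflection requires 2 n t = m λ.
λ = 2 n t / m. The second-longest wavelength is m = 2: λ = 2 × 1.77 × 283 / 2.00 = 501 nm.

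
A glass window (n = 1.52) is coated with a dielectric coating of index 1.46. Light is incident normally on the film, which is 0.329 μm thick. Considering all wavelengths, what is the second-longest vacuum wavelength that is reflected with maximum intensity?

480 nm

At the upper boundary (n = 1.0 to n = 1.46) the reflected ray undergoes a half-wave phase shift.
Ray reflecting at the bottom interface goes from n = 1.46 toward n = 1.52: a half-wave phase shift.
Net: no relative phase inversion (both shifts match).
For bright reflection here: 2 n t = m λ.
λ = 2 n t / m. The second-longest wavelength is m = 2: λ = 2 × 1.46 × 329 / 2.00 = 480 nm.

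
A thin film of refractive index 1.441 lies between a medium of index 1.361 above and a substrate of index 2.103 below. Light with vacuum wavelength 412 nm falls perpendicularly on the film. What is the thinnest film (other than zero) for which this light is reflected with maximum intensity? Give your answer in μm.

0.143 μm

At the upper boundary (n = 1.361 to n = 1.441) the reflected ray undergoes a half-wave phase shift.
At the lower boundary (n = 1.441 to n = 2.103) the reflected ray undergoes a half-wave phase shift.
Zero or two π shifts → no net half-wave offset.
With no net inversion, constructive interference in reflection requires 2 n t = m λ.
Minimum nonzero at m = 1: t = λ / (2 n) = 412 / (2 × 1.441) = 143 nm.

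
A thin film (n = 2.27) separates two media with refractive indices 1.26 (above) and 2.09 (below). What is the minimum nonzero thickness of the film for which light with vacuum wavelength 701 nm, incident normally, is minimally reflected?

154 nm

At the upper boundary (n = 1.26 to n = 2.27) the reflected ray undergoes a half-wave phase shift.
Ray reflecting at the bottom interface goes from n = 2.27 toward n = 2.09: no phase shift.
The two reflections differ by half a wavelength.
For dark reflection here: 2 n t = m λ.
Minimum nonzero at m = 1: t = λ / (2 n) = 701 / (2 × 2.27) = 154 nm.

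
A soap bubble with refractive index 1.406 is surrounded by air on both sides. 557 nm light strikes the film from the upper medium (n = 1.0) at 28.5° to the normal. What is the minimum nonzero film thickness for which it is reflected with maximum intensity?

Ray reflecting at the top interface goes from n = 1.0 toward n = 1.406: a half-wave phase shift.
Bottom surface (1.406 → 1.0): reflection off a lower-index medium gives no phase shift.
The two reflections differ by half a wavelength.
With one net inversion, constructive interference in reflection requires 2 n t cos θ_r = (m + ½) λ.
Snell's law: 1.0 sin 28.5° = 1.406 sin θ_r → sin θ_r = 0.339, cos θ_r = 0.941.
Minimum at m = 0: t = λ / (4 n cos θ_r) = 557 / (4 × 1.406 × 0.941) = 105 nm.

105 nm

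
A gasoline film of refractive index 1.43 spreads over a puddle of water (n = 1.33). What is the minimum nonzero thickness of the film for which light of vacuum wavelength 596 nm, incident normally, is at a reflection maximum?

104 nm

At the upper boundary (n = 1.0 to n = 1.43) the reflected ray undergoes a half-wave phase shift.
Bottom surface (1.43 → 1.33): reflection off a lower-index medium gives no phase shift.
Net: one phase inversion between the two reflected rays.
With one net inversion, constructive interference in reflection requires 2 n t = (m + ½) λ.
Minimum at m = 0: t = λ / (4 n) = 596 / (4 × 1.43) = 104 nm.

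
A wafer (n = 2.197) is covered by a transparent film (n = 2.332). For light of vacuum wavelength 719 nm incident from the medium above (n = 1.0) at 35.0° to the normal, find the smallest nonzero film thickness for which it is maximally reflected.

79.5 nm

Ray reflecting at the top interface goes from n = 1.0 toward n = 2.332: a half-wave phase shift.
Bottom surface (2.332 → 2.197): reflection off a lower-index medium gives no phase shift.
Net: one phase inversion between the two reflected rays.
With one net inversion, constructive interference in reflection requires 2 n t cos θ_r = (m + ½) λ.
Snell's law: 1.0 sin 35.0° = 2.332 sin θ_r → sin θ_r = 0.246, cos θ_r = 0.969.
Minimum at m = 0: t = λ / (4 n cos θ_r) = 719 / (4 × 2.332 × 0.969) = 79.5 nm.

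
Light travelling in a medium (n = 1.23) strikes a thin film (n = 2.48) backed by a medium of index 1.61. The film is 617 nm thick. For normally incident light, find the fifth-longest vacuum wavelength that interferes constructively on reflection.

680 nm

Ray reflecting at the top interface goes from n = 1.23 toward n = 2.48: a half-wave phase shift.
Ray reflecting at the bottom interface goes from n = 2.48 toward n = 1.61: no phase shift.
The two reflections differ by half a wavelength.
So the condition for constructive reflection is 2 n t = (m + ½) λ.
λ = 2 n t / (m + ½). The fifth-longest wavelength is m = 4: λ = 2 × 2.48 × 617 / 4.50 = 680 nm.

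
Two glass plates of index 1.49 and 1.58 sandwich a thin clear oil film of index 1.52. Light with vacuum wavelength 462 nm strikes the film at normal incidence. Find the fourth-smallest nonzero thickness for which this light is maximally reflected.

Ray reflecting at the top interface goes from n = 1.49 toward n = 1.52: a half-wave phase shift.
At the lower boundary (n = 1.52 to n = 1.58) the reflected ray undergoes a half-wave phase shift.
Zero or two π shifts → no net half-wave offset.
For maximum reflection here: 2 n t = m λ.
The fourth-smallest nonzero thickness corresponds to m = 4: t = m λ / (2 n) = 4.00 × 462 / (2 × 1.52) = 608 nm.

608 nm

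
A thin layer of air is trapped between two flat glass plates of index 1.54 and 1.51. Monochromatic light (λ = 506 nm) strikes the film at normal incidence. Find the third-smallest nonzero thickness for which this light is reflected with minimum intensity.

759 nm

At the upper boundary (n = 1.54 to n = 1.0) the reflected ray undergoes no phase shift.
Ray reflecting at the bottom interface goes from n = 1.0 toward n = 1.51: a half-wave phase shift.
Net: one phase inversion between the two reflected rays.
With one net inversion, destructive interference in reflection requires 2 n t = m λ.
The third-smallest nonzero thickness corresponds to m = 3: t = m λ / (2 n) = 3.00 × 506 / (2 × 1.0) = 759 nm.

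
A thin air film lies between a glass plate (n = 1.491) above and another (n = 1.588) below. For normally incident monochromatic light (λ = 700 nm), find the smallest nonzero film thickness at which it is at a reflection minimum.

Ray reflecting at the top interface goes from n = 1.491 toward n = 1.0: no phase shift.
Ray reflecting at the bottom interface goes from n = 1.0 toward n = 1.588: a half-wave phase shift.
The two reflections differ by half a wavelength.
So the condition for destructive reflection is 2 n t = m λ.
Minimum nonzero at m = 1: t = λ / (2 n) = 700 / (2 × 1.0) = 350 nm.

350 nm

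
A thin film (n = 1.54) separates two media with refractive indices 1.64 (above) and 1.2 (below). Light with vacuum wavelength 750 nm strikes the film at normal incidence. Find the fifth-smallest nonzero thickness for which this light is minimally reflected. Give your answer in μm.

Ray reflecting at the top interface goes from n = 1.64 toward n = 1.54: no phase shift.
At the lower boundary (n = 1.54 to n = 1.2) the reflected ray undergoes no phase shift.
Net: no relative phase inversion (both shifts match).
With no net inversion, destructive interference in reflection requires 2 n t = (m + ½) λ.
The fifth-smallest nonzero thickness corresponds to m = 4: t = (m + ½) λ / (2 n) = 4.50 × 750 / (2 × 1.54) = 1096 nm.

1.10 μm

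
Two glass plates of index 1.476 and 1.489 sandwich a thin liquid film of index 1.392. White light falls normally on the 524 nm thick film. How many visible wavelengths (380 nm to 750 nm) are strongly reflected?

2

Ray reflecting at the top interface goes from n = 1.476 toward n = 1.392: no phase shift.
Bottom surface (1.392 → 1.489): reflection off a higher-index medium gives a half-wave phase shift.
Exactly one π shift → a net half-wave offset.
For bright reflection here: 2 n t = (m + ½) λ.
λ = 2 n t / (m + ½) = 1459 / (m + ½) nm.
m=1: 973 nm (IR); m=2: 584 nm (visible); m=3: 417 nm (visible); m=4: 324 nm (UV).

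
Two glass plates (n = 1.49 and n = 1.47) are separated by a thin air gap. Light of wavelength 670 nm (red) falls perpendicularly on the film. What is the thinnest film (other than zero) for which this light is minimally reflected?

335 nm

Top surface (1.49 → 1.0): reflection off a lower-index medium gives no phase shift.
Bottom surface (1.0 → 1.47): reflection off a higher-index medium gives a half-wave phase shift.
The two reflections differ by half a wavelength.
So the condition for destructive reflection is 2 n t = m λ.
Minimum nonzero at m = 1: t = λ / (2 n) = 670 / (2 × 1.0) = 335 nm.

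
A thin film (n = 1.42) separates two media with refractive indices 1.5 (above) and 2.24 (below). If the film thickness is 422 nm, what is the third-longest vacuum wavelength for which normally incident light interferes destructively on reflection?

Ray reflecting at the top interface goes from n = 1.5 toward n = 1.42: no phase shift.
Ray reflecting at the bottom interface goes from n = 1.42 toward n = 2.24: a half-wave phase shift.
Net: one phase inversion between the two reflected rays.
For weak reflection here: 2 n t = m λ.
λ = 2 n t / m. The third-longest wavelength is m = 3: λ = 2 × 1.42 × 422 / 3.00 = 399 nm.

399 nm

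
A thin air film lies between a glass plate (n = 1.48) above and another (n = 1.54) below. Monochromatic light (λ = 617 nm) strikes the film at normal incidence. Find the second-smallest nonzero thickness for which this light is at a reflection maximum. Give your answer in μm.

0.463 μm

At the upper boundary (n = 1.48 to n = 1.0) the reflected ray undergoes no phase shift.
Bottom surface (1.0 → 1.54): reflection off a higher-index medium gives a half-wave phase shift.
Exactly one π shift → a net half-wave offset.
With one net inversion, constructive interference in reflection requires 2 n t = (m + ½) λ.
The second-smallest nonzero thickness corresponds to m = 1: t = (m + ½) λ / (2 n) = 1.50 × 617 / (2 × 1.0) = 463 nm.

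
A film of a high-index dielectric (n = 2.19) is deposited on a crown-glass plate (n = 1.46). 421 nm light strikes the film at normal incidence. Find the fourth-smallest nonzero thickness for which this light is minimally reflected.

At the upper boundary (n = 1.0 to n = 2.19) the reflected ray undergoes a half-wave phase shift.
Ray reflecting at the bottom interface goes from n = 2.19 toward n = 1.46: no phase shift.
The two reflections differ by half a wavelength.
With one net inversion, destructive interference in reflection requires 2 n t = m λ.
The fourth-smallest nonzero thickness corresponds to m = 4: t = m λ / (2 n) = 4.00 × 421 / (2 × 2.19) = 384 nm.

384 nm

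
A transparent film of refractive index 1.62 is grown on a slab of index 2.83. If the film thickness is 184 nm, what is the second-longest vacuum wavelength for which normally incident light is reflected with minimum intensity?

397 nm

Ray reflecting at the top interface goes from n = 1.0 toward n = 1.62: a half-wave phase shift.
Ray reflecting at the bottom interface goes from n = 1.62 toward n = 2.83: a half-wave phase shift.
Zero or two π shifts → no net half-wave offset.
With no net inversion, destructive interference in reflection requires 2 n t = (m + ½) λ.
λ = 2 n t / (m + ½). The second-longest wavelength is m = 1: λ = 2 × 1.62 × 184 / 1.50 = 397 nm.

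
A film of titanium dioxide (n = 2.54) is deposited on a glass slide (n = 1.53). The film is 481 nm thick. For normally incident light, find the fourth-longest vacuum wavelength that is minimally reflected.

611 nm

At the upper boundary (n = 1.0 to n = 2.54) the reflected ray undergoes a half-wave phase shift.
Ray reflecting at the bottom interface goes from n = 2.54 toward n = 1.53: no phase shift.
The two reflections differ by half a wavelength.
For weak reflection here: 2 n t = m λ.
λ = 2 n t / m. The fourth-longest wavelength is m = 4: λ = 2 × 2.54 × 481 / 4.00 = 611 nm.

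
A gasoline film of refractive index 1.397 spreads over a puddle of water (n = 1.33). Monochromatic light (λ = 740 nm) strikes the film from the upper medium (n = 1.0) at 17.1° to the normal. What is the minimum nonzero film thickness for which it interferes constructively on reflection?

Top surface (1.0 → 1.397): reflection off a higher-index medium gives a half-wave phase shift.
Bottom surface (1.397 → 1.33): reflection off a lower-index medium gives no phase shift.
Net: one phase inversion between the two reflected rays.
With one net inversion, constructive interference in reflection requires 2 n t cos θ_r = (m + ½) λ.
Snell's law: 1.0 sin 17.1° = 1.397 sin θ_r → sin θ_r = 0.210, cos θ_r = 0.978.
Minimum at m = 0: t = λ / (4 n cos θ_r) = 740 / (4 × 1.397 × 0.978) = 135 nm.

135 nm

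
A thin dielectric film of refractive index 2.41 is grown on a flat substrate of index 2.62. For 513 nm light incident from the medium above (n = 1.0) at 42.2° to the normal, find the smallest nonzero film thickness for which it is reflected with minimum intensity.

At the upper boundary (n = 1.0 to n = 2.41) the reflected ray undergoes a half-wave phase shift.
Ray reflecting at the bottom interface goes from n = 2.41 toward n = 2.62: a half-wave phase shift.
Zero or two π shifts → no net half-wave offset.
For weak reflection here: 2 n t cos θ_r = (m + ½) λ.
Snell's law: 1.0 sin 42.2° = 2.41 sin θ_r → sin θ_r = 0.279, cos θ_r = 0.960.
Minimum at m = 0: t = λ / (4 n cos θ_r) = 513 / (4 × 2.41 × 0.960) = 55.4 nm.

55.4 nm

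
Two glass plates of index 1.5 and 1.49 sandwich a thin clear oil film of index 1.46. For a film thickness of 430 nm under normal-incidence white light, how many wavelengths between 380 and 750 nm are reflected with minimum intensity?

2

Ray reflecting at the top interface goes from n = 1.5 toward n = 1.46: no phase shift.
At the lower boundary (n = 1.46 to n = 1.49) the reflected ray undergoes a half-wave phase shift.
Exactly one π shift → a net half-wave offset.
For weak reflection here: 2 n t = m λ.
λ = 2 n t / m = 1256 / m nm.
m=1: 1256 nm (IR); m=2: 628 nm (visible); m=3: 419 nm (visible); m=4: 314 nm (UV).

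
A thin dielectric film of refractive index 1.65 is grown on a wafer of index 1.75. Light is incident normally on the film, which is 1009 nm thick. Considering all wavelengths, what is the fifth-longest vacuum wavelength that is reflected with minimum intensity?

Top surface (1.0 → 1.65): reflection off a higher-index medium gives a half-wave phase shift.
Bottom surface (1.65 → 1.75): reflection off a higher-index medium gives a half-wave phase shift.
Net: no relative phase inversion (both shifts match).
So the condition for destructive reflection is 2 n t = (m + ½) λ.
λ = 2 n t / (m + ½). The fifth-longest wavelength is m = 4: λ = 2 × 1.65 × 1009 / 4.50 = 740 nm.

740 nm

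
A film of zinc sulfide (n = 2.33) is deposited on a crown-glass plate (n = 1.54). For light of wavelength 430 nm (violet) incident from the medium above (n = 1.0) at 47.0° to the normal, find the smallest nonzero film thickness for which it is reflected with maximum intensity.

48.6 nm

At the upper boundary (n = 1.0 to n = 2.33) the reflected ray undergoes a half-wave phase shift.
Bottom surface (2.33 → 1.54): reflection off a lower-index medium gives no phase shift.
Net: one phase inversion between the two reflected rays.
With one net inversion, constructive interference in reflection requires 2 n t cos θ_r = (m + ½) λ.
Snell's law: 1.0 sin 47.0° = 2.33 sin θ_r → sin θ_r = 0.314, cos θ_r = 0.949.
Minimum at m = 0: t = λ / (4 n cos θ_r) = 430 / (4 × 2.33 × 0.949) = 48.6 nm.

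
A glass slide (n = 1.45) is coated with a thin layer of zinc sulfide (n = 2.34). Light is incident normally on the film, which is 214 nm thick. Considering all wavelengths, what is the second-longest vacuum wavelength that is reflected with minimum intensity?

Ray reflecting at the top interface goes from n = 1.0 toward n = 2.34: a half-wave phase shift.
Bottom surface (2.34 → 1.45): reflection off a lower-index medium gives no phase shift.
The two reflections differ by half a wavelength.
For dark reflection here: 2 n t = m λ.
λ = 2 n t / m. The second-longest wavelength is m = 2: λ = 2 × 2.34 × 214 / 2.00 = 501 nm.

501 nm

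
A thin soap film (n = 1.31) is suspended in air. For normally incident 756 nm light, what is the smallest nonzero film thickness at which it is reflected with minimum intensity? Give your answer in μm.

0.289 μm

Top surface (1.0 → 1.31): reflection off a higher-index medium gives a half-wave phase shift.
Ray reflecting at the bottom interface goes from n = 1.31 toward n = 1.0: no phase shift.
Exactly one π shift → a net half-wave offset.
For dark reflection here: 2 n t = m λ.
The smallest nonzero thickness corresponds to m = 1: t = m λ / (2 n) = 1.00 × 756 / (2 × 1.31) = 289 nm.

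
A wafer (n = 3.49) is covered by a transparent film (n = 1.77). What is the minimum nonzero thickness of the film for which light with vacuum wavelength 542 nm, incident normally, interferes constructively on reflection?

153 nm

At the upper boundary (n = 1.0 to n = 1.77) the reflected ray undergoes a half-wave phase shift.
Bottom surface (1.77 → 3.49): reflection off a higher-index medium gives a half-wave phase shift.
Net: no relative phase inversion (both shifts match).
For maximum reflection here: 2 n t = m λ.
Minimum nonzero at m = 1: t = λ / (2 n) = 542 / (2 × 1.77) = 153 nm.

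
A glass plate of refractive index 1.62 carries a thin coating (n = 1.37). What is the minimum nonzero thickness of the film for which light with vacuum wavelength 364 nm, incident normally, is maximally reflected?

133 nm

At the upper boundary (n = 1.0 to n = 1.37) the reflected ray undergoes a half-wave phase shift.
Bottom surface (1.37 → 1.62): reflection off a higher-index medium gives a half-wave phase shift.
The two reflections carry the same phase change, so no net offset.
For strong reflection here: 2 n t = m λ.
Minimum nonzero at m = 1: t = λ / (2 n) = 364 / (2 × 1.37) = 133 nm.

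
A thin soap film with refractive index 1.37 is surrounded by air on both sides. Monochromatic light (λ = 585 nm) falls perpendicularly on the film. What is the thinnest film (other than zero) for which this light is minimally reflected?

Top surface (1.0 → 1.37): reflection off a higher-index medium gives a half-wave phase shift.
Ray reflecting at the bottom interface goes from n = 1.37 toward n = 1.0: no phase shift.
Exactly one π shift → a net half-wave offset.
With one net inversion, destructive interference in reflection requires 2 n t = m λ.
Minimum nonzero at m = 1: t = λ / (2 n) = 585 / (2 × 1.37) = 214 nm.

214 nm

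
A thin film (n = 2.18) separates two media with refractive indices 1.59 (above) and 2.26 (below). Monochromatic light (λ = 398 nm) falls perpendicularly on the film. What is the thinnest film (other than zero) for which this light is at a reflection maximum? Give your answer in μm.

At the upper boundary (n = 1.59 to n = 2.18) the reflected ray undergoes a half-wave phase shift.
Bottom surface (2.18 → 2.26): reflection off a higher-index medium gives a half-wave phase shift.
The two reflections carry the same phase change, so no net offset.
With no net inversion, constructive interference in reflection requires 2 n t = m λ.
Minimum nonzero at m = 1: t = λ / (2 n) = 398 / (2 × 2.18) = 91.3 nm.

0.0913 μm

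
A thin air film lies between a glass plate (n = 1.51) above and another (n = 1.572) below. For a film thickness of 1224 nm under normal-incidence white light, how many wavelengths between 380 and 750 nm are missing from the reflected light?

Ray reflecting at the top interface goes from n = 1.51 toward n = 1.0: no phase shift.
Ray reflecting at the bottom interface goes from n = 1.0 toward n = 1.572: a half-wave phase shift.
Net: one phase inversion between the two reflected rays.
So the condition for destructive reflection is 2 n t = m λ.
λ = 2 n t / m = 2448 / m nm.
m=3: 816 nm (IR); m=4: 612 nm (visible); m=5: 490 nm (visible); m=6: 408 nm (visible); m=7: 350 nm (UV).

3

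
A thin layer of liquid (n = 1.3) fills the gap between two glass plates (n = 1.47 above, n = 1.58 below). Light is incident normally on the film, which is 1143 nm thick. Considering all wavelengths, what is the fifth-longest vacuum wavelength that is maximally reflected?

Ray reflecting at the top interface goes from n = 1.47 toward n = 1.3: no phase shift.
Bottom surface (1.3 → 1.58): reflection off a higher-index medium gives a half-wave phase shift.
Net: one phase inversion between the two reflected rays.
With one net inversion, constructive interference in reflection requires 2 n t = (m + ½) λ.
λ = 2 n t / (m + ½). The fifth-longest wavelength is m = 4: λ = 2 × 1.3 × 1143 / 4.50 = 660 nm.

660 nm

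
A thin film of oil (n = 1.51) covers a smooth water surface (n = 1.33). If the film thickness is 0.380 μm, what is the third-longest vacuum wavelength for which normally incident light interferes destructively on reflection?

383 nm

Top surface (1.0 → 1.51): reflection off a higher-index medium gives a half-wave phase shift.
Ray reflecting at the bottom interface goes from n = 1.51 toward n = 1.33: no phase shift.
Exactly one π shift → a net half-wave offset.
With one net inversion, destructive interference in reflection requires 2 n t = m λ.
λ = 2 n t / m. The third-longest wavelength is m = 3: λ = 2 × 1.51 × 380 / 3.00 = 383 nm.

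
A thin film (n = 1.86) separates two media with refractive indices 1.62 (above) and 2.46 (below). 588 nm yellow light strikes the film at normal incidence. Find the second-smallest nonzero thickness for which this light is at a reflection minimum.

Ray reflecting at the top interface goes from n = 1.62 toward n = 1.86: a half-wave phase shift.
Ray reflecting at the bottom interface goes from n = 1.86 toward n = 2.46: a half-wave phase shift.
Net: no relative phase inversion (both shifts match).
For weak reflection here: 2 n t = (m + ½) λ.
The second-smallest nonzero thickness corresponds to m = 1: t = (m + ½) λ / (2 n) = 1.50 × 588 / (2 × 1.86) = 237 nm.

237 nm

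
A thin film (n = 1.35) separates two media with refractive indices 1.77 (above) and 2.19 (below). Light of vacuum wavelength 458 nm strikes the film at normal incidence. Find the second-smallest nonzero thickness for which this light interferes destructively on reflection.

339 nm

At the upper boundary (n = 1.77 to n = 1.35) the reflected ray undergoes no phase shift.
Ray reflecting at the bottom interface goes from n = 1.35 toward n = 2.19: a half-wave phase shift.
The two reflections differ by half a wavelength.
For weak reflection here: 2 n t = m λ.
The second-smallest nonzero thickness corresponds to m = 2: t = m λ / (2 n) = 2.00 × 458 / (2 × 1.35) = 339 nm.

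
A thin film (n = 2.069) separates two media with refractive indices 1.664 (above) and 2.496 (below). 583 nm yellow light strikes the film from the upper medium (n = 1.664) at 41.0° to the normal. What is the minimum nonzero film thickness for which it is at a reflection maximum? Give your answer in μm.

0.166 μm

Ray reflecting at the top interface goes from n = 1.664 toward n = 2.069: a half-wave phase shift.
At the lower boundary (n = 2.069 to n = 2.496) the reflected ray undergoes a half-wave phase shift.
Net: no relative phase inversion (both shifts match).
So the condition for constructive reflection is 2 n t cos θ_r = m λ.
Snell's law: 1.664 sin 41.0° = 2.069 sin θ_r → sin θ_r = 0.528, cos θ_r = 0.849.
Minimum nonzero at m = 1: t = λ / (2 n cos θ_r) = 583 / (2 × 2.069 × 0.849) = 166 nm.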